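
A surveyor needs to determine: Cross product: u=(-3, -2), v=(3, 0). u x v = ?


u x v = u_x*v_y - u_y*v_x = (-3)*0 - (-2)*3
= 0 - (-6) = 6

6


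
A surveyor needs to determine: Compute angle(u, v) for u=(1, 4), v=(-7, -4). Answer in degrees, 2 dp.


u.v = -23, |u| = sqrt(17) = 4.1231, |v| = sqrt(65) = 8.0623
cos(theta) = u.v/(|u||v|) = -23/sqrt(1105) = -0.691905
theta = acos(-0.691905) = 133.78 degrees

133.78 degrees


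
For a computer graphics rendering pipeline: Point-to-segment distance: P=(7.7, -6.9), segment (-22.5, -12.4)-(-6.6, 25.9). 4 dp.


Project P onto AB: t = 0.4017 (clamped to [0,1])
Closest point on segment: (-16.1127, 2.9857)
Distance: 25.7832

25.7832


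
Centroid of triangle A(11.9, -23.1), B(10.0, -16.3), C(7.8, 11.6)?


Centroid = ((x_A+x_B+x_C)/3, (y_A+y_B+y_C)/3)
= ((11.9+10+7.8)/3, ((-23.1)+(-16.3)+11.6)/3)
= (9.9, -9.2667)

(9.9, -9.2667)


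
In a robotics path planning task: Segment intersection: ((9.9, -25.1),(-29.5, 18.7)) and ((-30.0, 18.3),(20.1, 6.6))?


Cross products: d1=-1707.51, d2=25.89, d3=37.66, d4=-1695.74
d1*d2 < 0 and d3*d4 < 0? yes

Yes, they intersect


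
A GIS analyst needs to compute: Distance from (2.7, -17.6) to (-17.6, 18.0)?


dx=-20.3, dy=35.6
d^2 = (-20.3)^2 + 35.6^2 = 1679.45
d = sqrt(1679.45) = 40.9811

40.9811


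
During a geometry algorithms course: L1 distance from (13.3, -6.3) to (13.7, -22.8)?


|13.3-13.7| + |(-6.3)-(-22.8)| = 0.4 + 16.5 = 16.9

16.9


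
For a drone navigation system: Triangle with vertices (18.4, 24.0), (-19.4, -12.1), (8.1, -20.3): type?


Side lengths squared: AB^2=2732.05, BC^2=823.49, CA^2=2068.58
Sorted: [823.49, 2068.58, 2732.05]
By sides: Scalene, By angles: Acute

Scalene, Acute


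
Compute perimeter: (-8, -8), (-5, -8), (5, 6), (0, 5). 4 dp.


Sides: (-8, -8)->(-5, -8): sqrt(9) = 3, (-5, -8)->(5, 6): sqrt(296) = 17.204651, (5, 6)->(0, 5): sqrt(26) = 5.09902, (0, 5)->(-8, -8): sqrt(233) = 15.264338
Sum = 40.568009
Perimeter = 40.568

40.568


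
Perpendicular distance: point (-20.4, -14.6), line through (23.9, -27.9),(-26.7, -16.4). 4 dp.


|cross product| = 163.53
|line direction| = sqrt(2692.61) = 51.8904
Distance = 163.53/sqrt(2692.61) = 3.1515

3.1515


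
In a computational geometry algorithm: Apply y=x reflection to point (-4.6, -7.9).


Reflection over y=x: (x,y) -> (y,x)
(-4.6, -7.9) -> (-7.9, -4.6)

(-7.9, -4.6)


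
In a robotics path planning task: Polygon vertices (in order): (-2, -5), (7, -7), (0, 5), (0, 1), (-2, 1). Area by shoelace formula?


Shoelace sum: ((-2)*(-7) - 7*(-5)) + (7*5 - 0*(-7)) + (0*1 - 0*5) + (0*1 - (-2)*1) + ((-2)*(-5) - (-2)*1)
= 98
Area = |98|/2 = 49

49


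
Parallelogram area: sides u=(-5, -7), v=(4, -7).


|u x v| = |(-5)*(-7) - (-7)*4|
= |35 - (-28)| = 63

63


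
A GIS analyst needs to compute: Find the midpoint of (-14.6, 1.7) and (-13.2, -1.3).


M = (((-14.6)+(-13.2))/2, (1.7+(-1.3))/2)
= (-13.9, 0.2)

(-13.9, 0.2)


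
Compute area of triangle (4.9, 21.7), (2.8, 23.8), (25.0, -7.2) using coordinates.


Area = |x_A(y_B-y_C) + x_B(y_C-y_A) + x_C(y_A-y_B)|/2
= |151.9 + (-80.92) + (-52.5)|/2
= 18.48/2 = 9.24

9.24


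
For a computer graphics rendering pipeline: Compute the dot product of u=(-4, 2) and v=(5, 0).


u . v = u_x*v_x + u_y*v_y = (-4)*5 + 2*0
= (-20) + 0 = -20

-20


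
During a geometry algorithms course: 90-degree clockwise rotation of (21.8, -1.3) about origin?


90° CW: (x,y) -> (y, -x)
(21.8,-1.3) -> (-1.3, -21.8)

(-1.3, -21.8)


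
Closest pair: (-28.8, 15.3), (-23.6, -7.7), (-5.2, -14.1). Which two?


d(P0,P1) = 23.5805, d(P0,P2) = 37.7004, d(P1,P2) = 19.4813
Closest: P1 and P2

Closest pair: (-23.6, -7.7) and (-5.2, -14.1), distance = 19.4813


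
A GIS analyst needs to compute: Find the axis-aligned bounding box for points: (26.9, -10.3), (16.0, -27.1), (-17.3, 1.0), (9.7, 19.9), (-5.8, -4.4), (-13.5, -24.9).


x range: [-17.3, 26.9]
y range: [-27.1, 19.9]
Bounding box: (-17.3,-27.1) to (26.9,19.9)

(-17.3,-27.1) to (26.9,19.9)


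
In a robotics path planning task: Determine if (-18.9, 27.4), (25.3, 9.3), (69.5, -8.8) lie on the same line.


Cross product: (25.3-(-18.9))*((-8.8)-27.4) - (9.3-27.4)*(69.5-(-18.9))
= 0

Yes, collinear


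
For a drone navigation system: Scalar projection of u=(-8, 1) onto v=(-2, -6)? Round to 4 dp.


u.v = 10, |v| = sqrt(40) = 6.3246
Scalar projection = u.v / |v| = 10 / sqrt(40) = 1.5811

1.5811


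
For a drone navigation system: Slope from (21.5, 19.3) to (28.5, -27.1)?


slope = (y2-y1)/(x2-x1) = ((-27.1)-19.3)/(28.5-21.5) = (-46.4)/7 = -6.6286

-6.6286


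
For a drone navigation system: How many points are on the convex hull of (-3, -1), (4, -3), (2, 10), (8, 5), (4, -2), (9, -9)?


Convex hull vertices (CCW): (-3, -1), (9, -9), (8, 5), (2, 10)
Count = 4

4


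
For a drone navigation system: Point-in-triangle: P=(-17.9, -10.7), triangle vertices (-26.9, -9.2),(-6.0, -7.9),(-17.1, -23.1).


Cross products: AB x AP = -43.05, BC x BP = -149.8, CA x CP = -110.4
All same sign? yes

Yes, inside


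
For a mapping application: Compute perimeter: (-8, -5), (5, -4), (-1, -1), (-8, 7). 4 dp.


Sides: (-8, -5)->(5, -4): sqrt(170) = 13.038405, (5, -4)->(-1, -1): sqrt(45) = 6.708204, (-1, -1)->(-8, 7): sqrt(113) = 10.630146, (-8, 7)->(-8, -5): sqrt(144) = 12
Sum = 42.376755
Perimeter = 42.3768

42.3768


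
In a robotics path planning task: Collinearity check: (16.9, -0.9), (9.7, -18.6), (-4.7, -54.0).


Cross product: (9.7-16.9)*((-54)-(-0.9)) - ((-18.6)-(-0.9))*((-4.7)-16.9)
= 0

Yes, collinear


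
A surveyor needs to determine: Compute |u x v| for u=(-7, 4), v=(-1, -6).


|u x v| = |(-7)*(-6) - 4*(-1)|
= |42 - (-4)| = 46

46


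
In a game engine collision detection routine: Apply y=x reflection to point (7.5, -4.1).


Reflection over y=x: (x,y) -> (y,x)
(7.5, -4.1) -> (-4.1, 7.5)

(-4.1, 7.5)


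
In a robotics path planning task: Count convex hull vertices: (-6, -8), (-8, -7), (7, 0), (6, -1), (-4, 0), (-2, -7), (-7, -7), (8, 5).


Convex hull vertices (CCW): (-8, -7), (-6, -8), (-2, -7), (6, -1), (7, 0), (8, 5), (-4, 0)
Count = 7

7


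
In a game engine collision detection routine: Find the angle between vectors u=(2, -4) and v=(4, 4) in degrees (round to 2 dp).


u.v = -8, |u| = sqrt(20) = 4.4721, |v| = sqrt(32) = 5.6569
cos(theta) = u.v/(|u||v|) = -8/sqrt(640) = -0.316228
theta = acos(-0.316228) = 108.43 degrees

108.43 degrees


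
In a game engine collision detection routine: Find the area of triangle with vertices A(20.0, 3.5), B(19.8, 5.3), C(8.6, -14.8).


Area = |x_A(y_B-y_C) + x_B(y_C-y_A) + x_C(y_A-y_B)|/2
= |402 + (-362.34) + (-15.48)|/2
= 24.18/2 = 12.09

12.09


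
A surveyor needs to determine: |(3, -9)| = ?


|u| = sqrt(3^2 + (-9)^2) = sqrt(90) = 9.4868

9.4868


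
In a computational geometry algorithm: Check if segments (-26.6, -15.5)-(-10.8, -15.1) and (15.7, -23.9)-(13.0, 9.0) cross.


Cross products: d1=1368.99, d2=848.09, d3=-149.64, d4=371.26
d1*d2 < 0 and d3*d4 < 0? no

No, they don't intersect


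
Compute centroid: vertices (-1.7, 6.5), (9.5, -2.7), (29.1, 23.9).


Centroid = ((x_A+x_B+x_C)/3, (y_A+y_B+y_C)/3)
= (((-1.7)+9.5+29.1)/3, (6.5+(-2.7)+23.9)/3)
= (12.3, 9.2333)

(12.3, 9.2333)


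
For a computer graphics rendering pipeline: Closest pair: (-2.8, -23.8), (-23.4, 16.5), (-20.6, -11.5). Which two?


d(P0,P1) = 45.2598, d(P0,P2) = 21.6363, d(P1,P2) = 28.1397
Closest: P0 and P2

Closest pair: (-2.8, -23.8) and (-20.6, -11.5), distance = 21.6363


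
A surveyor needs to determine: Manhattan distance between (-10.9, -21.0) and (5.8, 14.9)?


|(-10.9)-5.8| + |(-21)-14.9| = 16.7 + 35.9 = 52.6

52.6


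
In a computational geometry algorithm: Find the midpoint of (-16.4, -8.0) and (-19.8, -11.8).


M = (((-16.4)+(-19.8))/2, ((-8)+(-11.8))/2)
= (-18.1, -9.9)

(-18.1, -9.9)


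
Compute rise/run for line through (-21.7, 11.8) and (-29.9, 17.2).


slope = (y2-y1)/(x2-x1) = (17.2-11.8)/((-29.9)-(-21.7)) = 5.4/(-8.2) = -0.6585

-0.6585


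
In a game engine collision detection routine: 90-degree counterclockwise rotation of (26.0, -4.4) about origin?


90° CCW: (x,y) -> (-y, x)
(26,-4.4) -> (4.4, 26)

(4.4, 26)


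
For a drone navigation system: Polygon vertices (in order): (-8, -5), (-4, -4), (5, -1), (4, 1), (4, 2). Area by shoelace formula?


Shoelace sum: ((-8)*(-4) - (-4)*(-5)) + ((-4)*(-1) - 5*(-4)) + (5*1 - 4*(-1)) + (4*2 - 4*1) + (4*(-5) - (-8)*2)
= 45
Area = |45|/2 = 22.5

22.5


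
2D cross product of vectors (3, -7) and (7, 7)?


u x v = u_x*v_y - u_y*v_x = 3*7 - (-7)*7
= 21 - (-49) = 70

70


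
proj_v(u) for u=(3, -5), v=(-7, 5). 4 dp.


u.v = -46, |v| = sqrt(74) = 8.6023
Scalar projection = u.v / |v| = -46 / sqrt(74) = -5.3474

-5.3474


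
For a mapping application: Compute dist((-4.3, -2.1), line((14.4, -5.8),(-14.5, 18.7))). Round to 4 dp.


|cross product| = 351.22
|line direction| = sqrt(1435.46) = 37.8875
Distance = 351.22/sqrt(1435.46) = 9.2701

9.2701


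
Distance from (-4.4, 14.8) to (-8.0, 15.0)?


dx=-3.6, dy=0.2
d^2 = (-3.6)^2 + 0.2^2 = 13
d = sqrt(13) = 3.6056

3.6056


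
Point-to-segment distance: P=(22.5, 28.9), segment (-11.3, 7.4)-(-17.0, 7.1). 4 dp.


Project P onto AB: t = 0 (clamped to [0,1])
Closest point on segment: (-11.3, 7.4)
Distance: 40.0586

40.0586


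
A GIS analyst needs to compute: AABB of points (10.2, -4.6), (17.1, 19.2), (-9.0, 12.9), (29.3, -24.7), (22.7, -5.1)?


x range: [-9, 29.3]
y range: [-24.7, 19.2]
Bounding box: (-9,-24.7) to (29.3,19.2)

(-9,-24.7) to (29.3,19.2)


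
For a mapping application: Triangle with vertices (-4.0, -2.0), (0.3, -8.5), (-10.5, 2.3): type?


Side lengths squared: AB^2=60.74, BC^2=233.28, CA^2=60.74
Sorted: [60.74, 60.74, 233.28]
By sides: Isosceles, By angles: Obtuse

Isosceles, Obtuse


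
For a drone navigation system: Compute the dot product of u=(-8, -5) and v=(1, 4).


u . v = u_x*v_x + u_y*v_y = (-8)*1 + (-5)*4
= (-8) + (-20) = -28

-28


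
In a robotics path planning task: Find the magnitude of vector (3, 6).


|u| = sqrt(3^2 + 6^2) = sqrt(45) = 6.7082

6.7082


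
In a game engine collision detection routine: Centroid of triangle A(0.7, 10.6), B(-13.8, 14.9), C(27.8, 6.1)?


Centroid = ((x_A+x_B+x_C)/3, (y_A+y_B+y_C)/3)
= ((0.7+(-13.8)+27.8)/3, (10.6+14.9+6.1)/3)
= (4.9, 10.5333)

(4.9, 10.5333)


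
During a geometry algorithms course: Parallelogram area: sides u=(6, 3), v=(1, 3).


|u x v| = |6*3 - 3*1|
= |18 - 3| = 15

15


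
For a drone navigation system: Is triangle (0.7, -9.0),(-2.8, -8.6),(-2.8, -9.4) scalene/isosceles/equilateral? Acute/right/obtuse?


Side lengths squared: AB^2=12.41, BC^2=0.64, CA^2=12.41
Sorted: [0.64, 12.41, 12.41]
By sides: Isosceles, By angles: Acute

Isosceles, Acute


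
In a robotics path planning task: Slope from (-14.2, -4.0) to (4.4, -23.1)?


slope = (y2-y1)/(x2-x1) = ((-23.1)-(-4))/(4.4-(-14.2)) = (-19.1)/18.6 = -1.0269

-1.0269


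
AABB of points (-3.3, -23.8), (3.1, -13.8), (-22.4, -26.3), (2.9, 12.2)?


x range: [-22.4, 3.1]
y range: [-26.3, 12.2]
Bounding box: (-22.4,-26.3) to (3.1,12.2)

(-22.4,-26.3) to (3.1,12.2)


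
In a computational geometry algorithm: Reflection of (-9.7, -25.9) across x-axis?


Reflection over x-axis: (x,y) -> (x,-y)
(-9.7, -25.9) -> (-9.7, 25.9)

(-9.7, 25.9)


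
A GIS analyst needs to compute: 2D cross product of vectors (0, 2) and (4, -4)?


u x v = u_x*v_y - u_y*v_x = 0*(-4) - 2*4
= 0 - 8 = -8

-8


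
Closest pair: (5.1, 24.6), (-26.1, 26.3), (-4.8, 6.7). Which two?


d(P0,P1) = 31.2463, d(P0,P2) = 20.4553, d(P1,P2) = 28.9456
Closest: P0 and P2

Closest pair: (5.1, 24.6) and (-4.8, 6.7), distance = 20.4553


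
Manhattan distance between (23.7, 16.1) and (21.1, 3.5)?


|23.7-21.1| + |16.1-3.5| = 2.6 + 12.6 = 15.2

15.2


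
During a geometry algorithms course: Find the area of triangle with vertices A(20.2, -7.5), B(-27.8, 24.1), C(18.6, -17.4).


Area = |x_A(y_B-y_C) + x_B(y_C-y_A) + x_C(y_A-y_B)|/2
= |838.3 + 275.22 + (-587.76)|/2
= 525.76/2 = 262.88

262.88


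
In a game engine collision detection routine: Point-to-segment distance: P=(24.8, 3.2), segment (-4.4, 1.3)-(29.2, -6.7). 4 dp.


Project P onto AB: t = 0.8097 (clamped to [0,1])
Closest point on segment: (22.8054, -5.1775)
Distance: 8.6117

8.6117


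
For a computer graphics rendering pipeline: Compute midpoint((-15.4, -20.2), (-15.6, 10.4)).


M = (((-15.4)+(-15.6))/2, ((-20.2)+10.4)/2)
= (-15.5, -4.9)

(-15.5, -4.9)


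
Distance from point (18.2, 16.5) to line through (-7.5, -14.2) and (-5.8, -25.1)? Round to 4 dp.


|cross product| = 332.32
|line direction| = sqrt(121.7) = 11.0318
Distance = 332.32/sqrt(121.7) = 30.1239

30.1239


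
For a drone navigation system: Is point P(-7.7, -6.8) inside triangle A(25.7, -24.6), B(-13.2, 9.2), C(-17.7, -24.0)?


Cross products: AB x AP = 436.5, BC x BP = 254.6, CA x CP = 752.48
All same sign? yes

Yes, inside


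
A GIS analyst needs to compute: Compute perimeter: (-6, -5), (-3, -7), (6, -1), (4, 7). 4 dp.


Sides: (-6, -5)->(-3, -7): sqrt(13) = 3.605551, (-3, -7)->(6, -1): sqrt(117) = 10.816654, (6, -1)->(4, 7): sqrt(68) = 8.246211, (4, 7)->(-6, -5): sqrt(244) = 15.620499
Sum = 38.288915
Perimeter = 38.2889

38.2889


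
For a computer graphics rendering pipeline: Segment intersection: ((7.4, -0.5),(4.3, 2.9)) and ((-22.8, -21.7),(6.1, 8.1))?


Cross products: d1=-287.28, d2=-96.64, d3=168.4, d4=-22.24
d1*d2 < 0 and d3*d4 < 0? no

No, they don't intersect


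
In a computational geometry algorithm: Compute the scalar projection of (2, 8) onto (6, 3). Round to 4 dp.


u.v = 36, |v| = sqrt(45) = 6.7082
Scalar projection = u.v / |v| = 36 / sqrt(45) = 5.3666

5.3666


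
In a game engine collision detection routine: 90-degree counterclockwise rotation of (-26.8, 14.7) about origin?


90° CCW: (x,y) -> (-y, x)
(-26.8,14.7) -> (-14.7, -26.8)

(-14.7, -26.8)


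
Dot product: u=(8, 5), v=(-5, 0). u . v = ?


u . v = u_x*v_x + u_y*v_y = 8*(-5) + 5*0
= (-40) + 0 = -40

-40


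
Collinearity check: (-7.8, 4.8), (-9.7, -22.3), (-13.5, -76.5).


Cross product: ((-9.7)-(-7.8))*((-76.5)-4.8) - ((-22.3)-4.8)*((-13.5)-(-7.8))
= 0

Yes, collinear


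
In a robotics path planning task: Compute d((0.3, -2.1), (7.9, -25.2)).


dx=7.6, dy=-23.1
d^2 = 7.6^2 + (-23.1)^2 = 591.37
d = sqrt(591.37) = 24.3181

24.3181


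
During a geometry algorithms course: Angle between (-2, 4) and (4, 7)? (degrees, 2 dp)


u.v = 20, |u| = sqrt(20) = 4.4721, |v| = sqrt(65) = 8.0623
cos(theta) = u.v/(|u||v|) = 20/sqrt(1300) = 0.5547
theta = acos(0.5547) = 56.31 degrees

56.31 degrees


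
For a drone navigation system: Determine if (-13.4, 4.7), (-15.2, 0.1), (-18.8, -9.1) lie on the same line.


Cross product: ((-15.2)-(-13.4))*((-9.1)-4.7) - (0.1-4.7)*((-18.8)-(-13.4))
= 0

Yes, collinear


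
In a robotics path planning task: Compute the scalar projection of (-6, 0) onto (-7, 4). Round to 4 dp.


u.v = 42, |v| = sqrt(65) = 8.0623
Scalar projection = u.v / |v| = 42 / sqrt(65) = 5.2095

5.2095


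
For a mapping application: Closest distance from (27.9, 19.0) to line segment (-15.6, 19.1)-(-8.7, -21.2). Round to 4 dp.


Project P onto AB: t = 0.182 (clamped to [0,1])
Closest point on segment: (-14.3445, 11.7671)
Distance: 42.8592

42.8592


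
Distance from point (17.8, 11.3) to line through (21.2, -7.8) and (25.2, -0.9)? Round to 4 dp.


|cross product| = 99.86
|line direction| = sqrt(63.61) = 7.9756
Distance = 99.86/sqrt(63.61) = 12.5207

12.5207


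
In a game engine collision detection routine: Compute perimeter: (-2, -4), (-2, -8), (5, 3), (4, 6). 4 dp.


Sides: (-2, -4)->(-2, -8): sqrt(16) = 4, (-2, -8)->(5, 3): sqrt(170) = 13.038405, (5, 3)->(4, 6): sqrt(10) = 3.162278, (4, 6)->(-2, -4): sqrt(136) = 11.661904
Sum = 31.862587
Perimeter = 31.8626

31.8626


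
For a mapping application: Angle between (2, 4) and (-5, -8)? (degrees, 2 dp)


u.v = -42, |u| = sqrt(20) = 4.4721, |v| = sqrt(89) = 9.434
cos(theta) = u.v/(|u||v|) = -42/sqrt(1780) = -0.995495
theta = acos(-0.995495) = 174.56 degrees

174.56 degrees


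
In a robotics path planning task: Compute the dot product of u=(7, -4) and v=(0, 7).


u . v = u_x*v_x + u_y*v_y = 7*0 + (-4)*7
= 0 + (-28) = -28

-28


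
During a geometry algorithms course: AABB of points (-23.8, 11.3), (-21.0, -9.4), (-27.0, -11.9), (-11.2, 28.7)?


x range: [-27, -11.2]
y range: [-11.9, 28.7]
Bounding box: (-27,-11.9) to (-11.2,28.7)

(-27,-11.9) to (-11.2,28.7)


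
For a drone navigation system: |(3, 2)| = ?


|u| = sqrt(3^2 + 2^2) = sqrt(13) = 3.6056

3.6056


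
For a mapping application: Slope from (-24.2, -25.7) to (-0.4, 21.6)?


slope = (y2-y1)/(x2-x1) = (21.6-(-25.7))/((-0.4)-(-24.2)) = 47.3/23.8 = 1.9874

1.9874


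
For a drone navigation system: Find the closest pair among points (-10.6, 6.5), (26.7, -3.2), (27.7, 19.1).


d(P0,P1) = 38.5406, d(P0,P2) = 40.3194, d(P1,P2) = 22.3224
Closest: P1 and P2

Closest pair: (26.7, -3.2) and (27.7, 19.1), distance = 22.3224


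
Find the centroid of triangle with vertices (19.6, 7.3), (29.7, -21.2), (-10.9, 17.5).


Centroid = ((x_A+x_B+x_C)/3, (y_A+y_B+y_C)/3)
= ((19.6+29.7+(-10.9))/3, (7.3+(-21.2)+17.5)/3)
= (12.8, 1.2)

(12.8, 1.2)


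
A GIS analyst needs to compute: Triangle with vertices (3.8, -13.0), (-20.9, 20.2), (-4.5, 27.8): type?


Side lengths squared: AB^2=1712.33, BC^2=326.72, CA^2=1733.53
Sorted: [326.72, 1712.33, 1733.53]
By sides: Scalene, By angles: Acute

Scalene, Acute


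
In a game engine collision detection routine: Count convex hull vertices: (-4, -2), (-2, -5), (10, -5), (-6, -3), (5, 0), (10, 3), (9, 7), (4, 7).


Convex hull vertices (CCW): (-6, -3), (-2, -5), (10, -5), (10, 3), (9, 7), (4, 7)
Count = 6

6


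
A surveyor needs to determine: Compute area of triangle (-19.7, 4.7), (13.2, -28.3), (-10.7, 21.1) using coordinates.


Area = |x_A(y_B-y_C) + x_B(y_C-y_A) + x_C(y_A-y_B)|/2
= |973.18 + 216.48 + (-353.1)|/2
= 836.56/2 = 418.28

418.28


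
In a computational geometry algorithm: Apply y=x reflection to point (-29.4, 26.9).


Reflection over y=x: (x,y) -> (y,x)
(-29.4, 26.9) -> (26.9, -29.4)

(26.9, -29.4)


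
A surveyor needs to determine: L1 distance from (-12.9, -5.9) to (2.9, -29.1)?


|(-12.9)-2.9| + |(-5.9)-(-29.1)| = 15.8 + 23.2 = 39

39


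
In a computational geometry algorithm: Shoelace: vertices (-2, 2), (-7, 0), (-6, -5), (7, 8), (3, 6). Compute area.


Shoelace sum: ((-2)*0 - (-7)*2) + ((-7)*(-5) - (-6)*0) + ((-6)*8 - 7*(-5)) + (7*6 - 3*8) + (3*2 - (-2)*6)
= 72
Area = |72|/2 = 36

36


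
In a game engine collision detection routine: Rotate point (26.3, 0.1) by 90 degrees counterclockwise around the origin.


90° CCW: (x,y) -> (-y, x)
(26.3,0.1) -> (-0.1, 26.3)

(-0.1, 26.3)


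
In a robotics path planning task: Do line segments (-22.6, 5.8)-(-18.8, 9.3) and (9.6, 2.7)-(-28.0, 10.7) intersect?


Cross products: d1=141.04, d2=-20.96, d3=-124.48, d4=37.52
d1*d2 < 0 and d3*d4 < 0? yes

Yes, they intersect


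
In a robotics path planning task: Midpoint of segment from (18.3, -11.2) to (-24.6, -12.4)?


M = ((18.3+(-24.6))/2, ((-11.2)+(-12.4))/2)
= (-3.15, -11.8)

(-3.15, -11.8)


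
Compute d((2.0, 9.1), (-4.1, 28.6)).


dx=-6.1, dy=19.5
d^2 = (-6.1)^2 + 19.5^2 = 417.46
d = sqrt(417.46) = 20.4318

20.4318


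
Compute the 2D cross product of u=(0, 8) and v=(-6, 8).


u x v = u_x*v_y - u_y*v_x = 0*8 - 8*(-6)
= 0 - (-48) = 48

48


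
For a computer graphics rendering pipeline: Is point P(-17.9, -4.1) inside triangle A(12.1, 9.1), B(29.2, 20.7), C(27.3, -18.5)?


Cross products: AB x AP = 122.28, BC x BP = -1799.2, CA x CP = 1028.64
All same sign? no

No, outside


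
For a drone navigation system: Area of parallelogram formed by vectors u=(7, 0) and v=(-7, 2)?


|u x v| = |7*2 - 0*(-7)|
= |14 - 0| = 14

14


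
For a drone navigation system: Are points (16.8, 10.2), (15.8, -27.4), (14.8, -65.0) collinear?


Cross product: (15.8-16.8)*((-65)-10.2) - ((-27.4)-10.2)*(14.8-16.8)
= 0

Yes, collinear


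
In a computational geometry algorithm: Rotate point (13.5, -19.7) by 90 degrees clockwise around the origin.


90° CW: (x,y) -> (y, -x)
(13.5,-19.7) -> (-19.7, -13.5)

(-19.7, -13.5)


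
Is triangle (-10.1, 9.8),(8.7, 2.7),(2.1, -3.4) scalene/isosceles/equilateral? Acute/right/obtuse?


Side lengths squared: AB^2=403.85, BC^2=80.77, CA^2=323.08
Sorted: [80.77, 323.08, 403.85]
By sides: Scalene, By angles: Right

Scalene, Right


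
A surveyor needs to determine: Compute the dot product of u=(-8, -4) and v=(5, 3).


u . v = u_x*v_x + u_y*v_y = (-8)*5 + (-4)*3
= (-40) + (-12) = -52

-52


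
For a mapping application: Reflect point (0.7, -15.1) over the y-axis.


Reflection over y-axis: (x,y) -> (-x,y)
(0.7, -15.1) -> (-0.7, -15.1)

(-0.7, -15.1)


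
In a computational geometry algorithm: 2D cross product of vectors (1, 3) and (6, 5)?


u x v = u_x*v_y - u_y*v_x = 1*5 - 3*6
= 5 - 18 = -13

-13


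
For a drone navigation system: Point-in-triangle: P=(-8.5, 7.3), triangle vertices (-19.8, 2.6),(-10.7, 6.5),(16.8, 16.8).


Cross products: AB x AP = -1.3, BC x BP = -0.66, CA x CP = -11.56
All same sign? yes

Yes, inside


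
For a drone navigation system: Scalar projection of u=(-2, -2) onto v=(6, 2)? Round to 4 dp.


u.v = -16, |v| = sqrt(40) = 6.3246
Scalar projection = u.v / |v| = -16 / sqrt(40) = -2.5298

-2.5298


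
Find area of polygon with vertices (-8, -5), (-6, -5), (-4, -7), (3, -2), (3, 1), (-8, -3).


Shoelace sum: ((-8)*(-5) - (-6)*(-5)) + ((-6)*(-7) - (-4)*(-5)) + ((-4)*(-2) - 3*(-7)) + (3*1 - 3*(-2)) + (3*(-3) - (-8)*1) + ((-8)*(-5) - (-8)*(-3))
= 85
Area = |85|/2 = 42.5

42.5


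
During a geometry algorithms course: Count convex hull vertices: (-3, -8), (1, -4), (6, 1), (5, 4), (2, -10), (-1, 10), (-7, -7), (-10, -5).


Convex hull vertices (CCW): (-10, -5), (-7, -7), (2, -10), (6, 1), (5, 4), (-1, 10)
Count = 6

6


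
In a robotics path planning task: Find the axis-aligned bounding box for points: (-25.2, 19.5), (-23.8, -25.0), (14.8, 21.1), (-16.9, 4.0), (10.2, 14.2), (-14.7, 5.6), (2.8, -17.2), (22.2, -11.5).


x range: [-25.2, 22.2]
y range: [-25, 21.1]
Bounding box: (-25.2,-25) to (22.2,21.1)

(-25.2,-25) to (22.2,21.1)


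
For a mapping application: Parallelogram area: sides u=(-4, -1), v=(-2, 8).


|u x v| = |(-4)*8 - (-1)*(-2)|
= |(-32) - 2| = 34

34


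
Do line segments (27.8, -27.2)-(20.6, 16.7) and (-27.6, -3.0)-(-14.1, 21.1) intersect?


Cross products: d1=-1661.84, d2=-895.67, d3=2257.82, d4=1491.65
d1*d2 < 0 and d3*d4 < 0? no

No, they don't intersect


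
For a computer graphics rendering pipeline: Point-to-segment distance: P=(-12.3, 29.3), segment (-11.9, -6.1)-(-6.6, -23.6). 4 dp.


Project P onto AB: t = 0 (clamped to [0,1])
Closest point on segment: (-11.9, -6.1)
Distance: 35.4023

35.4023


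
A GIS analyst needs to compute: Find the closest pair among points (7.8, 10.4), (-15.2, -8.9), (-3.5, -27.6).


d(P0,P1) = 30.0248, d(P0,P2) = 39.6445, d(P1,P2) = 22.0586
Closest: P1 and P2

Closest pair: (-15.2, -8.9) and (-3.5, -27.6), distance = 22.0586


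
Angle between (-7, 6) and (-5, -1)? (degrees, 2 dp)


u.v = 29, |u| = sqrt(85) = 9.2195, |v| = sqrt(26) = 5.099
cos(theta) = u.v/(|u||v|) = 29/sqrt(2210) = 0.616882
theta = acos(0.616882) = 51.91 degrees

51.91 degrees


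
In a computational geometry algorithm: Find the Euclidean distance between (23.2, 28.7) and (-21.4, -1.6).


dx=-44.6, dy=-30.3
d^2 = (-44.6)^2 + (-30.3)^2 = 2907.25
d = sqrt(2907.25) = 53.9189

53.9189


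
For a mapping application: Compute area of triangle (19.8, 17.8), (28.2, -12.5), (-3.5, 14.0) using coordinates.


Area = |x_A(y_B-y_C) + x_B(y_C-y_A) + x_C(y_A-y_B)|/2
= |(-524.7) + (-107.16) + (-106.05)|/2
= 737.91/2 = 368.955

368.955


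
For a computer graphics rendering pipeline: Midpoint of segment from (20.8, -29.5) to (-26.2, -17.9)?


M = ((20.8+(-26.2))/2, ((-29.5)+(-17.9))/2)
= (-2.7, -23.7)

(-2.7, -23.7)


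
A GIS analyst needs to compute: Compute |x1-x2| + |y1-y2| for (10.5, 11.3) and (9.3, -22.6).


|10.5-9.3| + |11.3-(-22.6)| = 1.2 + 33.9 = 35.1

35.1


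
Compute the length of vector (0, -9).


|u| = sqrt(0^2 + (-9)^2) = sqrt(81) = 9

9


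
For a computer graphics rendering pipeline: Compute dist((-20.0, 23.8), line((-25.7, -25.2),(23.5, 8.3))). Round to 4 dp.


|cross product| = 2219.85
|line direction| = sqrt(3542.89) = 59.5222
Distance = 2219.85/sqrt(3542.89) = 37.2945

37.2945


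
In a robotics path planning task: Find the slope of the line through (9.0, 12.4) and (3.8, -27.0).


slope = (y2-y1)/(x2-x1) = ((-27)-12.4)/(3.8-9) = (-39.4)/(-5.2) = 7.5769

7.5769


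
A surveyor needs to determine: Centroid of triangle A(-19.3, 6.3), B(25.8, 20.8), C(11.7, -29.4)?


Centroid = ((x_A+x_B+x_C)/3, (y_A+y_B+y_C)/3)
= (((-19.3)+25.8+11.7)/3, (6.3+20.8+(-29.4))/3)
= (6.0667, -0.7667)

(6.0667, -0.7667)


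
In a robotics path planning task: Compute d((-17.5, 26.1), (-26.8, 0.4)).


dx=-9.3, dy=-25.7
d^2 = (-9.3)^2 + (-25.7)^2 = 746.98
d = sqrt(746.98) = 27.3309

27.3309


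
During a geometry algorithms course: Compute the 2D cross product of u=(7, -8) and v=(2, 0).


u x v = u_x*v_y - u_y*v_x = 7*0 - (-8)*2
= 0 - (-16) = 16

16


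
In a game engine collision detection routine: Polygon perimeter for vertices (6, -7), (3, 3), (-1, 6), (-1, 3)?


Sides: (6, -7)->(3, 3): sqrt(109) = 10.440307, (3, 3)->(-1, 6): sqrt(25) = 5, (-1, 6)->(-1, 3): sqrt(9) = 3, (-1, 3)->(6, -7): sqrt(149) = 12.206556
Sum = 30.646863
Perimeter = 30.6469

30.6469


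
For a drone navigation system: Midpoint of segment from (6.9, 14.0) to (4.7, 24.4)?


M = ((6.9+4.7)/2, (14+24.4)/2)
= (5.8, 19.2)

(5.8, 19.2)


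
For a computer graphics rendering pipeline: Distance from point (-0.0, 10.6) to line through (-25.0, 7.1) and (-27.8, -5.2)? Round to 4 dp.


|cross product| = 297.7
|line direction| = sqrt(159.13) = 12.6147
Distance = 297.7/sqrt(159.13) = 23.5995

23.5995


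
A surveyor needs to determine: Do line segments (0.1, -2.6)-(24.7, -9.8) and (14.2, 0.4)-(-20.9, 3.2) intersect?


Cross products: d1=144.78, d2=328.62, d3=175.32, d4=-8.52
d1*d2 < 0 and d3*d4 < 0? no

No, they don't intersect


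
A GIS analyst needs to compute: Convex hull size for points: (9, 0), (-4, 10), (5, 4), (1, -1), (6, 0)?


Convex hull vertices (CCW): (-4, 10), (1, -1), (9, 0), (5, 4)
Count = 4

4


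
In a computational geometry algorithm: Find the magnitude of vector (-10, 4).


|u| = sqrt((-10)^2 + 4^2) = sqrt(116) = 10.7703

10.7703


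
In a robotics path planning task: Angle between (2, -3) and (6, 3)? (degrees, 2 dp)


u.v = 3, |u| = sqrt(13) = 3.6056, |v| = sqrt(45) = 6.7082
cos(theta) = u.v/(|u||v|) = 3/sqrt(585) = 0.124035
theta = acos(0.124035) = 82.87 degrees

82.87 degrees


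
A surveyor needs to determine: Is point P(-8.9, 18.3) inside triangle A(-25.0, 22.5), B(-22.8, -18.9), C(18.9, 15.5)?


Cross products: AB x AP = 657.3, BC x BP = 1073.08, CA x CP = 71.68
All same sign? yes

Yes, inside


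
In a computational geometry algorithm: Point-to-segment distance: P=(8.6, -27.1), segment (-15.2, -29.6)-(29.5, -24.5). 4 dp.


Project P onto AB: t = 0.5319 (clamped to [0,1])
Closest point on segment: (8.5757, -26.8873)
Distance: 0.214

0.214


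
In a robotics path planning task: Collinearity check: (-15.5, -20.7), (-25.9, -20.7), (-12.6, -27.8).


Cross product: ((-25.9)-(-15.5))*((-27.8)-(-20.7)) - ((-20.7)-(-20.7))*((-12.6)-(-15.5))
= 73.84

No, not collinear


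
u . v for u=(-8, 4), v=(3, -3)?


u . v = u_x*v_x + u_y*v_y = (-8)*3 + 4*(-3)
= (-24) + (-12) = -36

-36


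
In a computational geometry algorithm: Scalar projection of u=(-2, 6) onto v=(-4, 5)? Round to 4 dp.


u.v = 38, |v| = sqrt(41) = 6.4031
Scalar projection = u.v / |v| = 38 / sqrt(41) = 5.9346

5.9346


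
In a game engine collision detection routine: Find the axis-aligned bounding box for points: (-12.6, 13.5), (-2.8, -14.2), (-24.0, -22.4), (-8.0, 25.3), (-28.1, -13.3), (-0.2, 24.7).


x range: [-28.1, -0.2]
y range: [-22.4, 25.3]
Bounding box: (-28.1,-22.4) to (-0.2,25.3)

(-28.1,-22.4) to (-0.2,25.3)


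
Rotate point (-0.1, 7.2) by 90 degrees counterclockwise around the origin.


90° CCW: (x,y) -> (-y, x)
(-0.1,7.2) -> (-7.2, -0.1)

(-7.2, -0.1)


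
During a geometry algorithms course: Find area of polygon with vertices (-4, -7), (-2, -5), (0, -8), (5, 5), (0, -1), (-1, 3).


Shoelace sum: ((-4)*(-5) - (-2)*(-7)) + ((-2)*(-8) - 0*(-5)) + (0*5 - 5*(-8)) + (5*(-1) - 0*5) + (0*3 - (-1)*(-1)) + ((-1)*(-7) - (-4)*3)
= 75
Area = |75|/2 = 37.5

37.5


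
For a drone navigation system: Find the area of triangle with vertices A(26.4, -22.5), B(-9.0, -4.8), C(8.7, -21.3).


Area = |x_A(y_B-y_C) + x_B(y_C-y_A) + x_C(y_A-y_B)|/2
= |435.6 + (-10.8) + (-153.99)|/2
= 270.81/2 = 135.405

135.405


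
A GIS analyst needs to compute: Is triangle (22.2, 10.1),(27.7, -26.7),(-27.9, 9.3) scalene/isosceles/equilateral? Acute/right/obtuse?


Side lengths squared: AB^2=1384.49, BC^2=4387.36, CA^2=2510.65
Sorted: [1384.49, 2510.65, 4387.36]
By sides: Scalene, By angles: Obtuse

Scalene, Obtuse


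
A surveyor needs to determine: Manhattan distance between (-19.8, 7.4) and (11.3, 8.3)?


|(-19.8)-11.3| + |7.4-8.3| = 31.1 + 0.9 = 32

32


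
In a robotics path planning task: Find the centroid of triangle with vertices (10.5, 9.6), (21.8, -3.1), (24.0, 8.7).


Centroid = ((x_A+x_B+x_C)/3, (y_A+y_B+y_C)/3)
= ((10.5+21.8+24)/3, (9.6+(-3.1)+8.7)/3)
= (18.7667, 5.0667)

(18.7667, 5.0667)


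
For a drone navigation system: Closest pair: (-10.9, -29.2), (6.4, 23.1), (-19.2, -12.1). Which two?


d(P0,P1) = 55.087, d(P0,P2) = 19.0079, d(P1,P2) = 43.5247
Closest: P0 and P2

Closest pair: (-10.9, -29.2) and (-19.2, -12.1), distance = 19.0079


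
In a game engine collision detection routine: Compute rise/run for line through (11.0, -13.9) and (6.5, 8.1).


slope = (y2-y1)/(x2-x1) = (8.1-(-13.9))/(6.5-11) = 22/(-4.5) = -4.8889

-4.8889


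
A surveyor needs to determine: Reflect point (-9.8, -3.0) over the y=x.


Reflection over y=x: (x,y) -> (y,x)
(-9.8, -3) -> (-3, -9.8)

(-3, -9.8)


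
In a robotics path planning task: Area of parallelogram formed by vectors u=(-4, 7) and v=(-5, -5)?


|u x v| = |(-4)*(-5) - 7*(-5)|
= |20 - (-35)| = 55

55


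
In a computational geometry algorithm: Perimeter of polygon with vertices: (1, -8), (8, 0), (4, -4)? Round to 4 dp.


Sides: (1, -8)->(8, 0): sqrt(113) = 10.630146, (8, 0)->(4, -4): sqrt(32) = 5.656854, (4, -4)->(1, -8): sqrt(25) = 5
Sum = 21.287
Perimeter = 21.287

21.287


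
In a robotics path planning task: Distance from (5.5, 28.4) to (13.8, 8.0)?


dx=8.3, dy=-20.4
d^2 = 8.3^2 + (-20.4)^2 = 485.05
d = sqrt(485.05) = 22.0239

22.0239


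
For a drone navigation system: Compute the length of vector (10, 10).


|u| = sqrt(10^2 + 10^2) = sqrt(200) = 14.1421

14.1421


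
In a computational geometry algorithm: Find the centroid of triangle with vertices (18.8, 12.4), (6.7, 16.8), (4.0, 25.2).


Centroid = ((x_A+x_B+x_C)/3, (y_A+y_B+y_C)/3)
= ((18.8+6.7+4)/3, (12.4+16.8+25.2)/3)
= (9.8333, 18.1333)

(9.8333, 18.1333)


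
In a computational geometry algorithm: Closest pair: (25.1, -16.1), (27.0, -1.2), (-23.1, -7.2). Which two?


d(P0,P1) = 15.0207, d(P0,P2) = 49.0148, d(P1,P2) = 50.458
Closest: P0 and P1

Closest pair: (25.1, -16.1) and (27.0, -1.2), distance = 15.0207


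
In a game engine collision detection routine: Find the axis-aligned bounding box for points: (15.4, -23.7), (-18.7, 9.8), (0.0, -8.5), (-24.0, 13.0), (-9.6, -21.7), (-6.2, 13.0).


x range: [-24, 15.4]
y range: [-23.7, 13]
Bounding box: (-24,-23.7) to (15.4,13)

(-24,-23.7) to (15.4,13)


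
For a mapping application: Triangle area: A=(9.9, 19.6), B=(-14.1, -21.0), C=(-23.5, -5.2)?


Area = |x_A(y_B-y_C) + x_B(y_C-y_A) + x_C(y_A-y_B)|/2
= |(-156.42) + 349.68 + (-954.1)|/2
= 760.84/2 = 380.42

380.42


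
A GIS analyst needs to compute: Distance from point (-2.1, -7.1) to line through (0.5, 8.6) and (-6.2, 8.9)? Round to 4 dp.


|cross product| = 105.97
|line direction| = sqrt(44.98) = 6.7067
Distance = 105.97/sqrt(44.98) = 15.8006

15.8006


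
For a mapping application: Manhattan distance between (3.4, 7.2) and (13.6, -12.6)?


|3.4-13.6| + |7.2-(-12.6)| = 10.2 + 19.8 = 30

30


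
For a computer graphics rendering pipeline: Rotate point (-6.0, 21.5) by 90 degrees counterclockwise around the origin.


90° CCW: (x,y) -> (-y, x)
(-6,21.5) -> (-21.5, -6)

(-21.5, -6)


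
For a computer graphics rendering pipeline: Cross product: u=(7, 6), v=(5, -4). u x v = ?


u x v = u_x*v_y - u_y*v_x = 7*(-4) - 6*5
= (-28) - 30 = -58

-58


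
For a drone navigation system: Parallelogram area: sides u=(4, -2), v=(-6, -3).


|u x v| = |4*(-3) - (-2)*(-6)|
= |(-12) - 12| = 24

24


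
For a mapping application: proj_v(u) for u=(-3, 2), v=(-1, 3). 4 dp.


u.v = 9, |v| = sqrt(10) = 3.1623
Scalar projection = u.v / |v| = 9 / sqrt(10) = 2.846

2.846


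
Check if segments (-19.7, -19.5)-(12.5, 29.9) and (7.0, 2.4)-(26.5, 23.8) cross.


Cross products: d1=144.33, d2=418.55, d3=-613.8, d4=-888.02
d1*d2 < 0 and d3*d4 < 0? no

No, they don't intersect


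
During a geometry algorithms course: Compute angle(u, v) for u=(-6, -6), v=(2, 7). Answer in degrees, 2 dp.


u.v = -54, |u| = sqrt(72) = 8.4853, |v| = sqrt(53) = 7.2801
cos(theta) = u.v/(|u||v|) = -54/sqrt(3816) = -0.874157
theta = acos(-0.874157) = 150.95 degrees

150.95 degrees


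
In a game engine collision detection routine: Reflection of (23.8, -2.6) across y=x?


Reflection over y=x: (x,y) -> (y,x)
(23.8, -2.6) -> (-2.6, 23.8)

(-2.6, 23.8)


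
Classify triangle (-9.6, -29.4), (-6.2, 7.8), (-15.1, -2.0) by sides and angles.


Side lengths squared: AB^2=1395.4, BC^2=175.25, CA^2=781.01
Sorted: [175.25, 781.01, 1395.4]
By sides: Scalene, By angles: Obtuse

Scalene, Obtuse


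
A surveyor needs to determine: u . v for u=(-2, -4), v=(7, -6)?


u . v = u_x*v_x + u_y*v_y = (-2)*7 + (-4)*(-6)
= (-14) + 24 = 10

10


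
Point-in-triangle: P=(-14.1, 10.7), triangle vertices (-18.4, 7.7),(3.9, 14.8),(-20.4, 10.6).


Cross products: AB x AP = 36.37, BC x BP = 24.03, CA x CP = 18.47
All same sign? yes

Yes, inside


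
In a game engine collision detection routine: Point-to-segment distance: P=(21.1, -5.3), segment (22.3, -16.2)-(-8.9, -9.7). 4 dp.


Project P onto AB: t = 0.1066 (clamped to [0,1])
Closest point on segment: (18.9735, -15.507)
Distance: 10.4261

10.4261


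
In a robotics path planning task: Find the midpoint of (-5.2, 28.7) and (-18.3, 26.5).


M = (((-5.2)+(-18.3))/2, (28.7+26.5)/2)
= (-11.75, 27.6)

(-11.75, 27.6)


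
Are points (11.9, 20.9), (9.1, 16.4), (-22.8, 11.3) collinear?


Cross product: (9.1-11.9)*(11.3-20.9) - (16.4-20.9)*((-22.8)-11.9)
= -129.27

No, not collinear


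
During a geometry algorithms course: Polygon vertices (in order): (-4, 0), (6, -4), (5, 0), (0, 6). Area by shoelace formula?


Shoelace sum: ((-4)*(-4) - 6*0) + (6*0 - 5*(-4)) + (5*6 - 0*0) + (0*0 - (-4)*6)
= 90
Area = |90|/2 = 45

45


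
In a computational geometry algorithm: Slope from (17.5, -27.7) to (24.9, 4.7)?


slope = (y2-y1)/(x2-x1) = (4.7-(-27.7))/(24.9-17.5) = 32.4/7.4 = 4.3784

4.3784


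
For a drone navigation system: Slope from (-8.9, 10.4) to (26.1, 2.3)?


slope = (y2-y1)/(x2-x1) = (2.3-10.4)/(26.1-(-8.9)) = (-8.1)/35 = -0.2314

-0.2314


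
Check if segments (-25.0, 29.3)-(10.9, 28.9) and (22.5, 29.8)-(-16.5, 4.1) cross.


Cross products: d1=-1201.25, d2=-263.02, d3=36.95, d4=-901.28
d1*d2 < 0 and d3*d4 < 0? no

No, they don't intersect


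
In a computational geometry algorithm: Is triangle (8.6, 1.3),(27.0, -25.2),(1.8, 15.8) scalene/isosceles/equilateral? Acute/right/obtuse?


Side lengths squared: AB^2=1040.81, BC^2=2316.04, CA^2=256.49
Sorted: [256.49, 1040.81, 2316.04]
By sides: Scalene, By angles: Obtuse

Scalene, Obtuse


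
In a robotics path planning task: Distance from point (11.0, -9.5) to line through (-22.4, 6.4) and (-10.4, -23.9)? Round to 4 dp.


|cross product| = 821.22
|line direction| = sqrt(1062.09) = 32.5897
Distance = 821.22/sqrt(1062.09) = 25.1987

25.1987


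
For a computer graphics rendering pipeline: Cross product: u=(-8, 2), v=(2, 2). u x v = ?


u x v = u_x*v_y - u_y*v_x = (-8)*2 - 2*2
= (-16) - 4 = -20

-20


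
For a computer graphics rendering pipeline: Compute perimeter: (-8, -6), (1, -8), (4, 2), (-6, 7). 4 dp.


Sides: (-8, -6)->(1, -8): sqrt(85) = 9.219544, (1, -8)->(4, 2): sqrt(109) = 10.440307, (4, 2)->(-6, 7): sqrt(125) = 11.18034, (-6, 7)->(-8, -6): sqrt(173) = 13.152946
Sum = 43.993137
Perimeter = 43.9931

43.9931


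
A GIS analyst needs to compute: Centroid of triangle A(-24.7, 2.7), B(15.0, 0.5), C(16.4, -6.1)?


Centroid = ((x_A+x_B+x_C)/3, (y_A+y_B+y_C)/3)
= (((-24.7)+15+16.4)/3, (2.7+0.5+(-6.1))/3)
= (2.2333, -0.9667)

(2.2333, -0.9667)


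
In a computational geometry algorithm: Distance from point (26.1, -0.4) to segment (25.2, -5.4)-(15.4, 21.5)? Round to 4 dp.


Project P onto AB: t = 0.1533 (clamped to [0,1])
Closest point on segment: (23.6973, -1.2753)
Distance: 2.5571

2.5571


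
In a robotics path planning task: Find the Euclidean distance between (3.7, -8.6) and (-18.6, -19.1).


dx=-22.3, dy=-10.5
d^2 = (-22.3)^2 + (-10.5)^2 = 607.54
d = sqrt(607.54) = 24.6483

24.6483


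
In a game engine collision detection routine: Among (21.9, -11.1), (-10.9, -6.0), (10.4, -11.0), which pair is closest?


d(P0,P1) = 33.1941, d(P0,P2) = 11.5004, d(P1,P2) = 21.879
Closest: P0 and P2

Closest pair: (21.9, -11.1) and (10.4, -11.0), distance = 11.5004


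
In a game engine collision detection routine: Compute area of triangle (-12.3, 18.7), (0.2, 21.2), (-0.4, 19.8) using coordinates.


Area = |x_A(y_B-y_C) + x_B(y_C-y_A) + x_C(y_A-y_B)|/2
= |(-17.22) + 0.22 + 1|/2
= 16/2 = 8

8


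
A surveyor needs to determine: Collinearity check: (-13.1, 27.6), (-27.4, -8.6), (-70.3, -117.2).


Cross product: ((-27.4)-(-13.1))*((-117.2)-27.6) - ((-8.6)-27.6)*((-70.3)-(-13.1))
= 0

Yes, collinear


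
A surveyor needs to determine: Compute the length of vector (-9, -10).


|u| = sqrt((-9)^2 + (-10)^2) = sqrt(181) = 13.4536

13.4536


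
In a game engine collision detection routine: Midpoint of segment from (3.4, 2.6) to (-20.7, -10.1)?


M = ((3.4+(-20.7))/2, (2.6+(-10.1))/2)
= (-8.65, -3.75)

(-8.65, -3.75)


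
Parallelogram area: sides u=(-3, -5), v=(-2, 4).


|u x v| = |(-3)*4 - (-5)*(-2)|
= |(-12) - 10| = 22

22


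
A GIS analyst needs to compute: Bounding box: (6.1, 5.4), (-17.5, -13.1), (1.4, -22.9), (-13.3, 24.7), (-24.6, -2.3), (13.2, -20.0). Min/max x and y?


x range: [-24.6, 13.2]
y range: [-22.9, 24.7]
Bounding box: (-24.6,-22.9) to (13.2,24.7)

(-24.6,-22.9) to (13.2,24.7)


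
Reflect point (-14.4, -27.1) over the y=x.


Reflection over y=x: (x,y) -> (y,x)
(-14.4, -27.1) -> (-27.1, -14.4)

(-27.1, -14.4)


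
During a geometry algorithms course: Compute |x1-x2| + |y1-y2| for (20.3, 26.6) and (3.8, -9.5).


|20.3-3.8| + |26.6-(-9.5)| = 16.5 + 36.1 = 52.6

52.6
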